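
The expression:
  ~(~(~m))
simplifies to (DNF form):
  ~m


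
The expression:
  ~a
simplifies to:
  ~a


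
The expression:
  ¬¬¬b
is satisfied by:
  {b: False}


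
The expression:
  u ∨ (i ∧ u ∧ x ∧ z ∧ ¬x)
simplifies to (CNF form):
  u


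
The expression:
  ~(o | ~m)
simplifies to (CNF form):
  m & ~o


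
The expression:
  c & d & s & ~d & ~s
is never true.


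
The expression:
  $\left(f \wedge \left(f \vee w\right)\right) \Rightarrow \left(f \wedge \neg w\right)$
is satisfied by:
  {w: False, f: False}
  {f: True, w: False}
  {w: True, f: False}


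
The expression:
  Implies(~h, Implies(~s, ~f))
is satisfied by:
  {s: True, h: True, f: False}
  {s: True, h: False, f: False}
  {h: True, s: False, f: False}
  {s: False, h: False, f: False}
  {f: True, s: True, h: True}
  {f: True, s: True, h: False}
  {f: True, h: True, s: False}


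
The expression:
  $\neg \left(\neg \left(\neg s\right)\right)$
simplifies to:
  $\neg s$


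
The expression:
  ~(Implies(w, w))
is never true.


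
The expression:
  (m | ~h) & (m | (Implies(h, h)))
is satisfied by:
  {m: True, h: False}
  {h: False, m: False}
  {h: True, m: True}


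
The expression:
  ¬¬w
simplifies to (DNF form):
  w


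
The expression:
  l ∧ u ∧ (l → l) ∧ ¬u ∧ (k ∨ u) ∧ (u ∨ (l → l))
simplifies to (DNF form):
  False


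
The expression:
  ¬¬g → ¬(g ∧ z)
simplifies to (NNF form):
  ¬g ∨ ¬z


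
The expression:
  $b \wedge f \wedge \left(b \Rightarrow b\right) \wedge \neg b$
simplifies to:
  $\text{False}$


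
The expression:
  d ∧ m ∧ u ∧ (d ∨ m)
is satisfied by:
  {m: True, u: True, d: True}


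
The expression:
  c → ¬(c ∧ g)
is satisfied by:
  {g: False, c: False}
  {c: True, g: False}
  {g: True, c: False}


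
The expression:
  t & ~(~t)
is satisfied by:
  {t: True}


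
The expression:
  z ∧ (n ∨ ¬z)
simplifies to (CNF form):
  n ∧ z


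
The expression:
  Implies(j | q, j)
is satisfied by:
  {j: True, q: False}
  {q: False, j: False}
  {q: True, j: True}


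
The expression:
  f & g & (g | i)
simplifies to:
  f & g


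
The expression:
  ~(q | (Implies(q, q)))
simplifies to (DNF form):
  False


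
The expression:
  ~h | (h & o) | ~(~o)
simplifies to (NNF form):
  o | ~h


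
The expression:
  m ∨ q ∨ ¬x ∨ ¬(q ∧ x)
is always true.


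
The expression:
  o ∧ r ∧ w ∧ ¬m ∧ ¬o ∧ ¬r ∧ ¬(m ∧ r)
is never true.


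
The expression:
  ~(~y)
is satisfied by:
  {y: True}


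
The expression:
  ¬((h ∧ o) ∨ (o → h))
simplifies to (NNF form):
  o ∧ ¬h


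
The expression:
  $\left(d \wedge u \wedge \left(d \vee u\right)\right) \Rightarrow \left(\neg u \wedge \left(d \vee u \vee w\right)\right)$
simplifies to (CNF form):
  $\neg d \vee \neg u$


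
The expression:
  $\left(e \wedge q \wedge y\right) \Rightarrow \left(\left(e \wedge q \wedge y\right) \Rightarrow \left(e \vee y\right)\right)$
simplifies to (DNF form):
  $\text{True}$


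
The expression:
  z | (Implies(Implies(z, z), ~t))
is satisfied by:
  {z: True, t: False}
  {t: False, z: False}
  {t: True, z: True}


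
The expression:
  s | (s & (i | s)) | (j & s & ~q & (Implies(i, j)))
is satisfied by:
  {s: True}


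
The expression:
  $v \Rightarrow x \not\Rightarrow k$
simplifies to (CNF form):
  $\left(x \vee \neg v\right) \wedge \left(\neg k \vee \neg v\right)$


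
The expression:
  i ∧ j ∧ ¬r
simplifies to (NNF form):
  i ∧ j ∧ ¬r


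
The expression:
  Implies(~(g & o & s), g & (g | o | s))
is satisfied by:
  {g: True}


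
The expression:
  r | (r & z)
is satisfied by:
  {r: True}


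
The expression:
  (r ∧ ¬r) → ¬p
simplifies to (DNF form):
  True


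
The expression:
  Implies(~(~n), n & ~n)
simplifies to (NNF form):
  ~n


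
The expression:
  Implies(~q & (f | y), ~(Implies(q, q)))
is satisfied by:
  {q: True, y: False, f: False}
  {f: True, q: True, y: False}
  {q: True, y: True, f: False}
  {f: True, q: True, y: True}
  {f: False, y: False, q: False}


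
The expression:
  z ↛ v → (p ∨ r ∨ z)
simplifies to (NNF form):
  True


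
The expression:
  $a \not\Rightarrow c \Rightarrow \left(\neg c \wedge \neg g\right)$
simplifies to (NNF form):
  $c \vee \neg a \vee \neg g$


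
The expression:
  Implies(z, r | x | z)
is always true.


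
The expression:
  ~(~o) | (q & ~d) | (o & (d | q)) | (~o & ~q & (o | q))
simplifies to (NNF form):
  o | (q & ~d)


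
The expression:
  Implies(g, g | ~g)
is always true.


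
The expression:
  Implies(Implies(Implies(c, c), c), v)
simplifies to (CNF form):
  v | ~c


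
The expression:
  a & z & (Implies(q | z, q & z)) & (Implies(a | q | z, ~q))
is never true.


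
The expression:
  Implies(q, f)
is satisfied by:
  {f: True, q: False}
  {q: False, f: False}
  {q: True, f: True}


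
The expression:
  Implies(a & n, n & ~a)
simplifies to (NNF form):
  ~a | ~n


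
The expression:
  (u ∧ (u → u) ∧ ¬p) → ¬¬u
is always true.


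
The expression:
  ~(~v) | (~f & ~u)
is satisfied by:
  {v: True, u: False, f: False}
  {f: True, v: True, u: False}
  {v: True, u: True, f: False}
  {f: True, v: True, u: True}
  {f: False, u: False, v: False}


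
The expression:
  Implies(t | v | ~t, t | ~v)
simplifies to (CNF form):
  t | ~v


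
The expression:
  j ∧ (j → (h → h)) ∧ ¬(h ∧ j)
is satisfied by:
  {j: True, h: False}


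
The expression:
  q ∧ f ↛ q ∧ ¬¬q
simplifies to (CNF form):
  False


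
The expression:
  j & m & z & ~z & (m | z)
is never true.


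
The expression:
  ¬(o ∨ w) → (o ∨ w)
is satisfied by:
  {o: True, w: True}
  {o: True, w: False}
  {w: True, o: False}


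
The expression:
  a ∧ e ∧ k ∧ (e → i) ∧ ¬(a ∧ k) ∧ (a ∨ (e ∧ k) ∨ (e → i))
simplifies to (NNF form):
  False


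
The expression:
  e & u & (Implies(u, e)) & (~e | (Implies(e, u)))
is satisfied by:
  {e: True, u: True}


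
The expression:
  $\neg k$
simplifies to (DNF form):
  $\neg k$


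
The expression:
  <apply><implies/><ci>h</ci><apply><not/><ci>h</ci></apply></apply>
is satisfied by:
  {h: False}


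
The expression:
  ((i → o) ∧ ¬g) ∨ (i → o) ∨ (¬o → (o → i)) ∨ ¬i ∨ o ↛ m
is always true.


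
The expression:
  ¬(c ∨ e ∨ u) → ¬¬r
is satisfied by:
  {r: True, u: True, c: True, e: True}
  {r: True, u: True, c: True, e: False}
  {r: True, u: True, e: True, c: False}
  {r: True, u: True, e: False, c: False}
  {r: True, c: True, e: True, u: False}
  {r: True, c: True, e: False, u: False}
  {r: True, c: False, e: True, u: False}
  {r: True, c: False, e: False, u: False}
  {u: True, c: True, e: True, r: False}
  {u: True, c: True, e: False, r: False}
  {u: True, e: True, c: False, r: False}
  {u: True, e: False, c: False, r: False}
  {c: True, e: True, u: False, r: False}
  {c: True, u: False, e: False, r: False}
  {e: True, u: False, c: False, r: False}


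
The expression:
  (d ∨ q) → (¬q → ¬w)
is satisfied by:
  {q: True, w: False, d: False}
  {w: False, d: False, q: False}
  {d: True, q: True, w: False}
  {d: True, w: False, q: False}
  {q: True, w: True, d: False}
  {w: True, q: False, d: False}
  {d: True, w: True, q: True}


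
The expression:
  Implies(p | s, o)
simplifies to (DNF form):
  o | (~p & ~s)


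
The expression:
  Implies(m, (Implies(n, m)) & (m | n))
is always true.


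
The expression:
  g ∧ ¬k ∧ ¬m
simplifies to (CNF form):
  g ∧ ¬k ∧ ¬m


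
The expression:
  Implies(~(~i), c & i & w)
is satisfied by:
  {c: True, w: True, i: False}
  {c: True, w: False, i: False}
  {w: True, c: False, i: False}
  {c: False, w: False, i: False}
  {i: True, c: True, w: True}


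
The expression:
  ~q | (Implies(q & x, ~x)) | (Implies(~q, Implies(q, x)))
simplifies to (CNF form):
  True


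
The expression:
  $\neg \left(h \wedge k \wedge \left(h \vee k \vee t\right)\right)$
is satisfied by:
  {h: False, k: False}
  {k: True, h: False}
  {h: True, k: False}


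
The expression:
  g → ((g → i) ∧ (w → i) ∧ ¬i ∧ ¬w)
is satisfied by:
  {g: False}


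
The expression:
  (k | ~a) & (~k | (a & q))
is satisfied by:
  {q: True, a: False, k: False}
  {a: False, k: False, q: False}
  {q: True, k: True, a: True}


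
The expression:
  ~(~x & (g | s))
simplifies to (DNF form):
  x | (~g & ~s)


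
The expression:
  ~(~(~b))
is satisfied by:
  {b: False}


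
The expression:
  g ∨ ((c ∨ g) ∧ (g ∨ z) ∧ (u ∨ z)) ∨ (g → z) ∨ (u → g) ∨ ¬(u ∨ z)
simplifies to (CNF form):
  True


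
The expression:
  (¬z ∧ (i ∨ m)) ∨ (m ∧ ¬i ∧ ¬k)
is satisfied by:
  {m: True, k: False, z: False, i: False}
  {i: True, m: True, k: False, z: False}
  {i: True, k: False, m: False, z: False}
  {m: True, k: True, i: False, z: False}
  {i: True, m: True, k: True, z: False}
  {i: True, k: True, m: False, z: False}
  {z: True, m: True, k: False, i: False}


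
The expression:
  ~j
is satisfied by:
  {j: False}


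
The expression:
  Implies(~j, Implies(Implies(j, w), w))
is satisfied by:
  {w: True, j: True}
  {w: True, j: False}
  {j: True, w: False}


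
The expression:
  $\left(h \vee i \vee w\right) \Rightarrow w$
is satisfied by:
  {w: True, h: False, i: False}
  {i: True, w: True, h: False}
  {w: True, h: True, i: False}
  {i: True, w: True, h: True}
  {i: False, h: False, w: False}


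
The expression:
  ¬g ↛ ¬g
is never true.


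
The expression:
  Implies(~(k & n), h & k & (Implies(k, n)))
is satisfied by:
  {n: True, k: True}


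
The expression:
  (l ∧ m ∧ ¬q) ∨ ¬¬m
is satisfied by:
  {m: True}


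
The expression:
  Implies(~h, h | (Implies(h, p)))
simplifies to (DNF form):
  True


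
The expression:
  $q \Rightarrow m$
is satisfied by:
  {m: True, q: False}
  {q: False, m: False}
  {q: True, m: True}


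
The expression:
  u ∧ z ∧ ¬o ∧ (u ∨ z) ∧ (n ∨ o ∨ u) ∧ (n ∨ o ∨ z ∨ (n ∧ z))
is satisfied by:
  {z: True, u: True, o: False}


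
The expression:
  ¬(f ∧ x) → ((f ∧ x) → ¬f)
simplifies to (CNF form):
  True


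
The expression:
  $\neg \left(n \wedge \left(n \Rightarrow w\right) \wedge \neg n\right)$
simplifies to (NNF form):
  $\text{True}$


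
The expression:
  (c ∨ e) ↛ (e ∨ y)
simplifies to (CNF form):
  c ∧ ¬e ∧ ¬y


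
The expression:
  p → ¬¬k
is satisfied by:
  {k: True, p: False}
  {p: False, k: False}
  {p: True, k: True}


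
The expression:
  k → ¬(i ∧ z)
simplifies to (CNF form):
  ¬i ∨ ¬k ∨ ¬z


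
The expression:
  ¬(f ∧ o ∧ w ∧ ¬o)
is always true.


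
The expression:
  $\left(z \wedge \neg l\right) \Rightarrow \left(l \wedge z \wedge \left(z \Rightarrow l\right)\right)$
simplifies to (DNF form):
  $l \vee \neg z$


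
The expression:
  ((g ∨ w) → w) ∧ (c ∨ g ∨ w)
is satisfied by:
  {c: True, w: True, g: False}
  {w: True, g: False, c: False}
  {c: True, w: True, g: True}
  {w: True, g: True, c: False}
  {c: True, g: False, w: False}


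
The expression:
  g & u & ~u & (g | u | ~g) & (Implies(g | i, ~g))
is never true.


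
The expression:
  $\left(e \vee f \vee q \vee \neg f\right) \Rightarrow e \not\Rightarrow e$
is never true.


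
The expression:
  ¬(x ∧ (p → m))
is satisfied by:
  {p: True, m: False, x: False}
  {m: False, x: False, p: False}
  {p: True, m: True, x: False}
  {m: True, p: False, x: False}
  {x: True, p: True, m: False}


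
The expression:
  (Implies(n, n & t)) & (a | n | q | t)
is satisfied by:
  {a: True, t: True, q: True, n: False}
  {a: True, t: True, q: False, n: False}
  {t: True, q: True, a: False, n: False}
  {t: True, a: False, q: False, n: False}
  {a: True, n: True, t: True, q: True}
  {a: True, n: True, t: True, q: False}
  {n: True, t: True, q: True, a: False}
  {n: True, t: True, a: False, q: False}
  {a: True, q: True, t: False, n: False}
  {a: True, q: False, t: False, n: False}
  {q: True, a: False, t: False, n: False}


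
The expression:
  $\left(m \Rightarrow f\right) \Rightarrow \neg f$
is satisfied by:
  {f: False}


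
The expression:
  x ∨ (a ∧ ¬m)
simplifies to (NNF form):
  x ∨ (a ∧ ¬m)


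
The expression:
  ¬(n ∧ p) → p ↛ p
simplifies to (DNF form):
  n ∧ p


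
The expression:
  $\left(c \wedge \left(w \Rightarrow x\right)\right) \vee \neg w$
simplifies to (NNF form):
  $\left(c \wedge x\right) \vee \neg w$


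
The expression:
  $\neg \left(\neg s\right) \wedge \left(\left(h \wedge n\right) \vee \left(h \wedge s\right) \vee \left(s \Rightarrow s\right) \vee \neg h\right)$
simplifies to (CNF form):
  $s$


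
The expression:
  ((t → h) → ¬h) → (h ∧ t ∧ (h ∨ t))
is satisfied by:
  {h: True}


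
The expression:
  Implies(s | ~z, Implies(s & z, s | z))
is always true.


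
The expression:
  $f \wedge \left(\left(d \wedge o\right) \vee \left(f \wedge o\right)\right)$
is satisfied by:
  {f: True, o: True}


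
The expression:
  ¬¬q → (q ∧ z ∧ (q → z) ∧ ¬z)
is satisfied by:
  {q: False}


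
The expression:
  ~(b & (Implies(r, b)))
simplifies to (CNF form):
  ~b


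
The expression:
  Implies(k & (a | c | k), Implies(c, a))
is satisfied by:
  {a: True, k: False, c: False}
  {k: False, c: False, a: False}
  {a: True, c: True, k: False}
  {c: True, k: False, a: False}
  {a: True, k: True, c: False}
  {k: True, a: False, c: False}
  {a: True, c: True, k: True}


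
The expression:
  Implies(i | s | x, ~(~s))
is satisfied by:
  {s: True, i: False, x: False}
  {x: True, s: True, i: False}
  {s: True, i: True, x: False}
  {x: True, s: True, i: True}
  {x: False, i: False, s: False}


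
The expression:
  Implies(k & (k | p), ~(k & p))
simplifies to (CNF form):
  ~k | ~p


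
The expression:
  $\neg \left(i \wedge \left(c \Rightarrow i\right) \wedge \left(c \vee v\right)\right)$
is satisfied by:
  {v: False, i: False, c: False}
  {c: True, v: False, i: False}
  {v: True, c: False, i: False}
  {c: True, v: True, i: False}
  {i: True, c: False, v: False}


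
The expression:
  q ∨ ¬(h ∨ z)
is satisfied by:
  {q: True, h: False, z: False}
  {q: True, z: True, h: False}
  {q: True, h: True, z: False}
  {q: True, z: True, h: True}
  {z: False, h: False, q: False}


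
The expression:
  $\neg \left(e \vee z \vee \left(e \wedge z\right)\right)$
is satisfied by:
  {e: False, z: False}


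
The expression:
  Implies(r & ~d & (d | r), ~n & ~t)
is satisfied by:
  {d: True, t: False, r: False, n: False}
  {n: True, d: True, t: False, r: False}
  {d: True, t: True, n: False, r: False}
  {n: True, d: True, t: True, r: False}
  {n: False, t: False, d: False, r: False}
  {n: True, t: False, d: False, r: False}
  {t: True, n: False, d: False, r: False}
  {n: True, t: True, d: False, r: False}
  {r: True, d: True, n: False, t: False}
  {r: True, n: True, d: True, t: False}
  {r: True, d: True, t: True, n: False}
  {r: True, n: True, d: True, t: True}
  {r: True, n: False, t: False, d: False}


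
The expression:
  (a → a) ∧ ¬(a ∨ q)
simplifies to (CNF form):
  ¬a ∧ ¬q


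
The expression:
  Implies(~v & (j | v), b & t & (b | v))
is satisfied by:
  {t: True, v: True, b: True, j: False}
  {t: True, v: True, b: False, j: False}
  {v: True, b: True, t: False, j: False}
  {v: True, t: False, b: False, j: False}
  {t: True, b: True, v: False, j: False}
  {t: True, b: False, v: False, j: False}
  {b: True, t: False, v: False, j: False}
  {b: False, t: False, v: False, j: False}
  {j: True, t: True, v: True, b: True}
  {j: True, t: True, v: True, b: False}
  {j: True, v: True, b: True, t: False}
  {j: True, v: True, b: False, t: False}
  {j: True, t: True, b: True, v: False}


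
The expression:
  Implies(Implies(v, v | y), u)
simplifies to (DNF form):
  u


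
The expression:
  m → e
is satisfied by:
  {e: True, m: False}
  {m: False, e: False}
  {m: True, e: True}


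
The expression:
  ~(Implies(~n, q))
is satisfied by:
  {n: False, q: False}


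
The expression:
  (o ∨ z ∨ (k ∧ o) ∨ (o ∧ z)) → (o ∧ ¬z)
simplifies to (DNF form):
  ¬z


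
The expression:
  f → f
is always true.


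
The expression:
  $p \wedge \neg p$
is never true.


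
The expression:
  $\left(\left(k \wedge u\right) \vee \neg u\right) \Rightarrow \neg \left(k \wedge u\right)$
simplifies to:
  $\neg k \vee \neg u$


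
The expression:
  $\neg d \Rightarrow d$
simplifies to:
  $d$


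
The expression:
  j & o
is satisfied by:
  {j: True, o: True}


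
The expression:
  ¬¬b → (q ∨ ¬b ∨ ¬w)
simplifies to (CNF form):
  q ∨ ¬b ∨ ¬w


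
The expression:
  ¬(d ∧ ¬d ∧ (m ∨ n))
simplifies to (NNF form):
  True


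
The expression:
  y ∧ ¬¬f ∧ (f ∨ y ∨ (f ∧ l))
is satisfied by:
  {f: True, y: True}


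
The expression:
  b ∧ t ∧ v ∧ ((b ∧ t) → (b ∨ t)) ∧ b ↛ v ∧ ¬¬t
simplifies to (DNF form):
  False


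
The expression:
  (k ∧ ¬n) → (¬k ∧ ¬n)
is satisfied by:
  {n: True, k: False}
  {k: False, n: False}
  {k: True, n: True}


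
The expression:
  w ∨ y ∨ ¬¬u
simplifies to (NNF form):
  u ∨ w ∨ y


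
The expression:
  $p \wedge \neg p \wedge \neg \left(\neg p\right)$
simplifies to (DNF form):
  $\text{False}$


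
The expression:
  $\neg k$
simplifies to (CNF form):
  $\neg k$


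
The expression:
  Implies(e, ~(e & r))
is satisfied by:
  {e: False, r: False}
  {r: True, e: False}
  {e: True, r: False}


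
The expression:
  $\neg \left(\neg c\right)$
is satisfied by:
  {c: True}


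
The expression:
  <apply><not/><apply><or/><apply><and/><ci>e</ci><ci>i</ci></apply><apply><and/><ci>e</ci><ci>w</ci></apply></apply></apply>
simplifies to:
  <apply><or/><apply><not/><ci>e</ci></apply><apply><and/><apply><not/><ci>i</ci></apply><apply><not/><ci>w</ci></apply></apply></apply>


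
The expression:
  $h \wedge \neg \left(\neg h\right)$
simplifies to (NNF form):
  $h$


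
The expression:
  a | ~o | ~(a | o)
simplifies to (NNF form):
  a | ~o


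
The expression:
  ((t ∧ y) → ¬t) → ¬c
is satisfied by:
  {t: True, y: True, c: False}
  {t: True, y: False, c: False}
  {y: True, t: False, c: False}
  {t: False, y: False, c: False}
  {t: True, c: True, y: True}


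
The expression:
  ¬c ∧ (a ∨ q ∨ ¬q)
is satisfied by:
  {c: False}


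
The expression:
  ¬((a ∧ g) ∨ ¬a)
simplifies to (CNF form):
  a ∧ ¬g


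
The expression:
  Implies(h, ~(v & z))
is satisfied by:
  {h: False, v: False, z: False}
  {z: True, h: False, v: False}
  {v: True, h: False, z: False}
  {z: True, v: True, h: False}
  {h: True, z: False, v: False}
  {z: True, h: True, v: False}
  {v: True, h: True, z: False}


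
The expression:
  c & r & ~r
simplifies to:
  False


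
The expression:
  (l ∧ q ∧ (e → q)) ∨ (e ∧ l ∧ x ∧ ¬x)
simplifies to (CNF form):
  l ∧ q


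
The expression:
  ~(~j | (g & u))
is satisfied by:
  {j: True, g: False, u: False}
  {j: True, u: True, g: False}
  {j: True, g: True, u: False}


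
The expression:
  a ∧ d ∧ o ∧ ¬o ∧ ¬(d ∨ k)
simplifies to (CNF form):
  False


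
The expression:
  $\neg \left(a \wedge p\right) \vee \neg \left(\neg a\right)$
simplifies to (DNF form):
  $\text{True}$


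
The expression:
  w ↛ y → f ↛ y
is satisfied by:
  {y: True, f: True, w: False}
  {y: True, w: False, f: False}
  {f: True, w: False, y: False}
  {f: False, w: False, y: False}
  {y: True, f: True, w: True}
  {y: True, w: True, f: False}
  {f: True, w: True, y: False}


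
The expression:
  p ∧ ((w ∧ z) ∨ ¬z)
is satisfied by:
  {p: True, w: True, z: False}
  {p: True, w: False, z: False}
  {p: True, z: True, w: True}


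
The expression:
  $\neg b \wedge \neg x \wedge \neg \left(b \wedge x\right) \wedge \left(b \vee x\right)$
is never true.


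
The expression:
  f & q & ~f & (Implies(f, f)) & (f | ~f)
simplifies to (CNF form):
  False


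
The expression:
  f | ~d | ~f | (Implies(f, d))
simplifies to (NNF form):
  True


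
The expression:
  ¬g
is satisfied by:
  {g: False}


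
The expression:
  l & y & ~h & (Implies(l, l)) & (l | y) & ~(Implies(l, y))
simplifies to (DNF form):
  False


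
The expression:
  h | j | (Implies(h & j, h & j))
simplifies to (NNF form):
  True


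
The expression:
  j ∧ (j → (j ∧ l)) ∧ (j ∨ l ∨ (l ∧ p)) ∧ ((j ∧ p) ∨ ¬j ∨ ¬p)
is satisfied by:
  {j: True, l: True}


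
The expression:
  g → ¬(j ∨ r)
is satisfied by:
  {j: False, g: False, r: False}
  {r: True, j: False, g: False}
  {j: True, r: False, g: False}
  {r: True, j: True, g: False}
  {g: True, r: False, j: False}


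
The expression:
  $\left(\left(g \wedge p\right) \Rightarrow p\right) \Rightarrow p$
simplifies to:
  $p$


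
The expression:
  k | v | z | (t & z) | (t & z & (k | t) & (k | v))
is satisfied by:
  {k: True, v: True, z: True}
  {k: True, v: True, z: False}
  {k: True, z: True, v: False}
  {k: True, z: False, v: False}
  {v: True, z: True, k: False}
  {v: True, z: False, k: False}
  {z: True, v: False, k: False}


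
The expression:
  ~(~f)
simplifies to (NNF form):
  f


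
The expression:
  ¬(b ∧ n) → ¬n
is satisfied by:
  {b: True, n: False}
  {n: False, b: False}
  {n: True, b: True}


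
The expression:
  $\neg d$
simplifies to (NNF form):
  $\neg d$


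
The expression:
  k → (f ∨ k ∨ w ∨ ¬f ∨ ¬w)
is always true.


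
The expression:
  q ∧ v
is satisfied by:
  {q: True, v: True}


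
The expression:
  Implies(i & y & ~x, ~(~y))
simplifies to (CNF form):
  True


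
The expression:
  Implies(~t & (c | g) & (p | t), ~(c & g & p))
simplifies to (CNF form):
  t | ~c | ~g | ~p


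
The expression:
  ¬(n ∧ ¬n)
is always true.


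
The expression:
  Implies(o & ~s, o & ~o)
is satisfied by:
  {s: True, o: False}
  {o: False, s: False}
  {o: True, s: True}


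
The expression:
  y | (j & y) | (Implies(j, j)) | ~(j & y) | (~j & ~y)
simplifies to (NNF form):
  True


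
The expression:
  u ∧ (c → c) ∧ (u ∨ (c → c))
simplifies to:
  u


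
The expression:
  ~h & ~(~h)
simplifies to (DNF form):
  False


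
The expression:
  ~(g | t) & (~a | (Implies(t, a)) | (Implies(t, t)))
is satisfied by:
  {g: False, t: False}


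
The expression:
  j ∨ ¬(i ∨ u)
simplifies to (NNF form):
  j ∨ (¬i ∧ ¬u)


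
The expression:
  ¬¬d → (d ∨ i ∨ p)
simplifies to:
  True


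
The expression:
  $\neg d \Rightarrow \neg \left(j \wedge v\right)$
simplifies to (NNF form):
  $d \vee \neg j \vee \neg v$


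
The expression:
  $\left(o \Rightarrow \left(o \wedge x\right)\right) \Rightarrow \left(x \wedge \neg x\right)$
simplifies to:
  $o \wedge \neg x$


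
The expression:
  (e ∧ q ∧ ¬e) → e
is always true.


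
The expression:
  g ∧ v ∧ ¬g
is never true.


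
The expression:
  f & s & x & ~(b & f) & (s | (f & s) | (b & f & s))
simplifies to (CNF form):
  f & s & x & ~b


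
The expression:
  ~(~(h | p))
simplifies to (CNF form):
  h | p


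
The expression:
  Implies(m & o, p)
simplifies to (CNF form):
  p | ~m | ~o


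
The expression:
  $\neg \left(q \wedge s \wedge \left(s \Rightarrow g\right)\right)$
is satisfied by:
  {s: False, q: False, g: False}
  {g: True, s: False, q: False}
  {q: True, s: False, g: False}
  {g: True, q: True, s: False}
  {s: True, g: False, q: False}
  {g: True, s: True, q: False}
  {q: True, s: True, g: False}


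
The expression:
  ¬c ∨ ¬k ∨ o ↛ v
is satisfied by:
  {o: True, k: False, c: False, v: False}
  {o: False, k: False, c: False, v: False}
  {v: True, o: True, k: False, c: False}
  {v: True, o: False, k: False, c: False}
  {c: True, o: True, k: False, v: False}
  {c: True, o: False, k: False, v: False}
  {v: True, c: True, o: True, k: False}
  {v: True, c: True, o: False, k: False}
  {k: True, o: True, v: False, c: False}
  {k: True, o: False, v: False, c: False}
  {v: True, k: True, o: True, c: False}
  {v: True, k: True, o: False, c: False}
  {c: True, k: True, o: True, v: False}


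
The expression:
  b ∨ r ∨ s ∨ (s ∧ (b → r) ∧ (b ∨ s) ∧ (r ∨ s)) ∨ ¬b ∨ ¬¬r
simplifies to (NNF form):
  True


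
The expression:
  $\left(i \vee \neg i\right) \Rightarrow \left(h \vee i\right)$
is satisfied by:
  {i: True, h: True}
  {i: True, h: False}
  {h: True, i: False}


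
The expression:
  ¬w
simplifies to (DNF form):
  ¬w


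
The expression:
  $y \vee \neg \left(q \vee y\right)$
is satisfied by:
  {y: True, q: False}
  {q: False, y: False}
  {q: True, y: True}


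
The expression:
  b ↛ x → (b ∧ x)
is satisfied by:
  {x: True, b: False}
  {b: False, x: False}
  {b: True, x: True}


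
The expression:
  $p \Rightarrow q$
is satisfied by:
  {q: True, p: False}
  {p: False, q: False}
  {p: True, q: True}


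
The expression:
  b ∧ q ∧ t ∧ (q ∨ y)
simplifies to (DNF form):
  b ∧ q ∧ t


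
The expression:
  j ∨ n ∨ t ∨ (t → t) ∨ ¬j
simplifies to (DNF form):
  True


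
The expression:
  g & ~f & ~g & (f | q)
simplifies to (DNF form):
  False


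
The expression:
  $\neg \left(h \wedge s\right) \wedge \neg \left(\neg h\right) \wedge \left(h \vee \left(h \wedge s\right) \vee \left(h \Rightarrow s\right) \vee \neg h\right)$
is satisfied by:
  {h: True, s: False}


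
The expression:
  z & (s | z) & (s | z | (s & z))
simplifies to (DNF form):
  z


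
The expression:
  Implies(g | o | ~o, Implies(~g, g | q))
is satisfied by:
  {q: True, g: True}
  {q: True, g: False}
  {g: True, q: False}


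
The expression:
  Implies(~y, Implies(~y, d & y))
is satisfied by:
  {y: True}


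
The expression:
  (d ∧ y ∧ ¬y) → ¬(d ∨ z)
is always true.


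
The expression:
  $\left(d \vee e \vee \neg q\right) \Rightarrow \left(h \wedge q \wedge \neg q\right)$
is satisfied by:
  {q: True, d: False, e: False}


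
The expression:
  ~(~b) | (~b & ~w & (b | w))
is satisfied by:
  {b: True}


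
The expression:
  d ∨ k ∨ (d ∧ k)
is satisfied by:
  {d: True, k: True}
  {d: True, k: False}
  {k: True, d: False}


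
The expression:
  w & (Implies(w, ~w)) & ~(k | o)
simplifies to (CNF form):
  False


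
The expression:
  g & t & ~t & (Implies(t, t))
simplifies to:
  False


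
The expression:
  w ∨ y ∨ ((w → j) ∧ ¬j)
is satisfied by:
  {y: True, w: True, j: False}
  {y: True, w: False, j: False}
  {w: True, y: False, j: False}
  {y: False, w: False, j: False}
  {j: True, y: True, w: True}
  {j: True, y: True, w: False}
  {j: True, w: True, y: False}


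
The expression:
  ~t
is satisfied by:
  {t: False}


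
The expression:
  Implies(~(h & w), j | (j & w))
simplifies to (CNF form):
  (h | j) & (j | w)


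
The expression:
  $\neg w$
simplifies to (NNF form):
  $\neg w$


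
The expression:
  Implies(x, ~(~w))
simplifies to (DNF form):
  w | ~x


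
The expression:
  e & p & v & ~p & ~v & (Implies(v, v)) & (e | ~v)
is never true.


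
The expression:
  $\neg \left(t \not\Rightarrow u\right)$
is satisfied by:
  {u: True, t: False}
  {t: False, u: False}
  {t: True, u: True}


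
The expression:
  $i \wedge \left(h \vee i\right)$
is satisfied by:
  {i: True}


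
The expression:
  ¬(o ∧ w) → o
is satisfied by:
  {o: True}


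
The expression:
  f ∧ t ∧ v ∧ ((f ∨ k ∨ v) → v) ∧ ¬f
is never true.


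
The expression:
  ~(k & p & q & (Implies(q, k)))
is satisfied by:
  {p: False, k: False, q: False}
  {q: True, p: False, k: False}
  {k: True, p: False, q: False}
  {q: True, k: True, p: False}
  {p: True, q: False, k: False}
  {q: True, p: True, k: False}
  {k: True, p: True, q: False}


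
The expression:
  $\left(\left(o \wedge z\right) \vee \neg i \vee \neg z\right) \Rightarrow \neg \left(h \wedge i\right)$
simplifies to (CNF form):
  $\left(z \vee \neg h \vee \neg i\right) \wedge \left(\neg h \vee \neg i \vee \neg o\right)$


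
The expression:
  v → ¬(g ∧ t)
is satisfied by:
  {g: False, v: False, t: False}
  {t: True, g: False, v: False}
  {v: True, g: False, t: False}
  {t: True, v: True, g: False}
  {g: True, t: False, v: False}
  {t: True, g: True, v: False}
  {v: True, g: True, t: False}


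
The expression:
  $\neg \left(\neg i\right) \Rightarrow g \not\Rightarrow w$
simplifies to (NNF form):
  $\left(g \wedge \neg w\right) \vee \neg i$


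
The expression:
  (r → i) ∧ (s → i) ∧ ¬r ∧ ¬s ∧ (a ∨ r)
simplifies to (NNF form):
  a ∧ ¬r ∧ ¬s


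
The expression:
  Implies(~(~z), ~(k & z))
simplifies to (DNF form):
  ~k | ~z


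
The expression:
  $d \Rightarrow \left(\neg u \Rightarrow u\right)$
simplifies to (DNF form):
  $u \vee \neg d$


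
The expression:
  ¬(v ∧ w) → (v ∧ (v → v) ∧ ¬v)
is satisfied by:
  {w: True, v: True}


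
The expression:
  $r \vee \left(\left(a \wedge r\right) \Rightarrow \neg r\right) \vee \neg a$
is always true.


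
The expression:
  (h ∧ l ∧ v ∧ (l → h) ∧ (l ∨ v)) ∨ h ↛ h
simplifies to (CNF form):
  h ∧ l ∧ v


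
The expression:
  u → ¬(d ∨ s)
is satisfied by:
  {d: False, u: False, s: False}
  {s: True, d: False, u: False}
  {d: True, s: False, u: False}
  {s: True, d: True, u: False}
  {u: True, s: False, d: False}


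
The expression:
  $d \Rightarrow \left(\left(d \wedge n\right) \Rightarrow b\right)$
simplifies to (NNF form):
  $b \vee \neg d \vee \neg n$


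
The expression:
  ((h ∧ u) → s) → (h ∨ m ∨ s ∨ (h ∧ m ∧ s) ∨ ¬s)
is always true.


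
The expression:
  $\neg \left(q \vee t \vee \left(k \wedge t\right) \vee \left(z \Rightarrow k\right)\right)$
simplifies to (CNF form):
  $z \wedge \neg k \wedge \neg q \wedge \neg t$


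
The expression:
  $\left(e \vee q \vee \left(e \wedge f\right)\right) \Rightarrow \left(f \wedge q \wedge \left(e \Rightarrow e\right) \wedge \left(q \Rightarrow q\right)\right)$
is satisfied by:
  {f: True, e: False, q: False}
  {e: False, q: False, f: False}
  {q: True, f: True, e: False}
  {q: True, f: True, e: True}


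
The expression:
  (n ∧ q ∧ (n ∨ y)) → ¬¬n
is always true.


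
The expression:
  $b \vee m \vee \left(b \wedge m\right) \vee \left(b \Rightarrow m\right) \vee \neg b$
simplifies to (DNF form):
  $\text{True}$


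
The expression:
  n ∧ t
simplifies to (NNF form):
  n ∧ t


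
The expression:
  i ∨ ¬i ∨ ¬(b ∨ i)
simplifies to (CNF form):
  True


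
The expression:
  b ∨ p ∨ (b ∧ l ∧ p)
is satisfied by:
  {b: True, p: True}
  {b: True, p: False}
  {p: True, b: False}


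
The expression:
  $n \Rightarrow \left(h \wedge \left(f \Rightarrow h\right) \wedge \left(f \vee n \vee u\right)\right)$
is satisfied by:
  {h: True, n: False}
  {n: False, h: False}
  {n: True, h: True}


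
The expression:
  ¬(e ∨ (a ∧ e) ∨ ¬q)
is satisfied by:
  {q: True, e: False}


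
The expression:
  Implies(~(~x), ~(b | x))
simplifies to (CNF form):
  ~x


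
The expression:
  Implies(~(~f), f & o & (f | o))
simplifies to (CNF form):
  o | ~f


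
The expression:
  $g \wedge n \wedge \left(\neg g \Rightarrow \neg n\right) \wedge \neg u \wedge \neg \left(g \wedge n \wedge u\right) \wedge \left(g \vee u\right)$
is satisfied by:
  {g: True, n: True, u: False}


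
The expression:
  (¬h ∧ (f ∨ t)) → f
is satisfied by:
  {h: True, f: True, t: False}
  {h: True, f: False, t: False}
  {f: True, h: False, t: False}
  {h: False, f: False, t: False}
  {t: True, h: True, f: True}
  {t: True, h: True, f: False}
  {t: True, f: True, h: False}


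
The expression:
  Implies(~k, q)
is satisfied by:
  {k: True, q: True}
  {k: True, q: False}
  {q: True, k: False}


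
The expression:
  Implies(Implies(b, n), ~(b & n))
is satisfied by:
  {n: False, b: False}
  {b: True, n: False}
  {n: True, b: False}


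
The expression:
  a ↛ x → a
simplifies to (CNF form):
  True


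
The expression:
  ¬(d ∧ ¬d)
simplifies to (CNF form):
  True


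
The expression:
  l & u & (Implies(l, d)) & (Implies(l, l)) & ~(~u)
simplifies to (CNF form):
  d & l & u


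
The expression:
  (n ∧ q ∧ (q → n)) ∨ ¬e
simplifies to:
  (n ∧ q) ∨ ¬e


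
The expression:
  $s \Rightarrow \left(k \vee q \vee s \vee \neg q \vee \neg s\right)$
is always true.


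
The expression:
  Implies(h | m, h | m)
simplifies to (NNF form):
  True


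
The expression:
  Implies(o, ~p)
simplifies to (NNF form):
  ~o | ~p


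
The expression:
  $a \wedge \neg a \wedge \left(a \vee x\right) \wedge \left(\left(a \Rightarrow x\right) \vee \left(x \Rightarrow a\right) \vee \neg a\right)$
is never true.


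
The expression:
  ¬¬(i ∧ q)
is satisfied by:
  {i: True, q: True}


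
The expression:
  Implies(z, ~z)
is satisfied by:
  {z: False}


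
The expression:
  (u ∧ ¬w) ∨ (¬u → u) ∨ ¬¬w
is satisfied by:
  {u: True, w: True}
  {u: True, w: False}
  {w: True, u: False}


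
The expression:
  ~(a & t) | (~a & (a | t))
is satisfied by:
  {t: False, a: False}
  {a: True, t: False}
  {t: True, a: False}


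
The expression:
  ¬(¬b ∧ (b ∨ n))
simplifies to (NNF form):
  b ∨ ¬n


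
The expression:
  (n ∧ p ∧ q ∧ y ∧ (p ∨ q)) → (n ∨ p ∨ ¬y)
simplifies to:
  True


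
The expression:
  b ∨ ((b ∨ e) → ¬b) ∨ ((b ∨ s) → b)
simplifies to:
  True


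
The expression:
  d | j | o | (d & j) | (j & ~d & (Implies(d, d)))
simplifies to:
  d | j | o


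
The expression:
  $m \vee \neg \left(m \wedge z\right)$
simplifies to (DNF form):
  $\text{True}$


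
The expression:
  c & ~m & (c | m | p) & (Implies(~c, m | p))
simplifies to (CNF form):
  c & ~m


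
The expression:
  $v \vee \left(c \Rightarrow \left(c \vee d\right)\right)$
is always true.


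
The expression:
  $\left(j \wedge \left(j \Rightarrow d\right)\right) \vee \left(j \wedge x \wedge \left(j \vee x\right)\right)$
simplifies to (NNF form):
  $j \wedge \left(d \vee x\right)$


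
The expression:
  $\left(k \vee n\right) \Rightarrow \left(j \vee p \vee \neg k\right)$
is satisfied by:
  {p: True, j: True, k: False}
  {p: True, j: False, k: False}
  {j: True, p: False, k: False}
  {p: False, j: False, k: False}
  {p: True, k: True, j: True}
  {p: True, k: True, j: False}
  {k: True, j: True, p: False}


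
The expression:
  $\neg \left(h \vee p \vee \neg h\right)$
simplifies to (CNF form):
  $\text{False}$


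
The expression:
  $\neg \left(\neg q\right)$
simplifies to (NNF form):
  $q$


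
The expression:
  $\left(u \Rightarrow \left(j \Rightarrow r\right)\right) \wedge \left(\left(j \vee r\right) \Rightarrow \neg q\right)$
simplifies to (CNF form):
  $\left(\neg j \vee \neg q\right) \wedge \left(\neg q \vee \neg r\right) \wedge \left(r \vee \neg j \vee \neg q\right) \wedge \left(r \vee \neg j \vee \neg u\right) \wedge \left(r \vee \neg q \vee \neg r\right) \wedge \left(r \vee \neg r \vee \neg u\right) \wedge \left(\neg j \vee \neg q \vee \neg u\right) \wedge \left(\neg q \vee \neg r \vee \neg u\right)$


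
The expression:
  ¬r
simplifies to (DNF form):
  ¬r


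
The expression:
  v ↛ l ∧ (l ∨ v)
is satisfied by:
  {v: True, l: False}


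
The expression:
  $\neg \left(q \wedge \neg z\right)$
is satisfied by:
  {z: True, q: False}
  {q: False, z: False}
  {q: True, z: True}


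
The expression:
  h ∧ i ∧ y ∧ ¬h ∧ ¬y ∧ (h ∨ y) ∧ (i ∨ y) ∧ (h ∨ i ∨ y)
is never true.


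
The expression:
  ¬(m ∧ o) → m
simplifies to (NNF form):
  m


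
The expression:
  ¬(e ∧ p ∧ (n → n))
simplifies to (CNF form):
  ¬e ∨ ¬p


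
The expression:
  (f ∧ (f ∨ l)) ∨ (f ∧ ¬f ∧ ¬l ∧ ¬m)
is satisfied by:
  {f: True}


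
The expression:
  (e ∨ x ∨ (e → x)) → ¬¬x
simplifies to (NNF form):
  x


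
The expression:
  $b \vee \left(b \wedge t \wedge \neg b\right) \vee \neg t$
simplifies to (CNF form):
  $b \vee \neg t$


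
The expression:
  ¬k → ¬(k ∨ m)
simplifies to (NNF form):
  k ∨ ¬m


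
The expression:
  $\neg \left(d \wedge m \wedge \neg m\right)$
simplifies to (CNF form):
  $\text{True}$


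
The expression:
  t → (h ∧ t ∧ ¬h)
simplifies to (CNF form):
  ¬t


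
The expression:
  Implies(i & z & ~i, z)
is always true.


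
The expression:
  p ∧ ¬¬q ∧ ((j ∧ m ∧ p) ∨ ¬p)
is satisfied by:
  {p: True, m: True, j: True, q: True}


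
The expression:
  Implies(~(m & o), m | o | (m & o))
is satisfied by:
  {o: True, m: True}
  {o: True, m: False}
  {m: True, o: False}


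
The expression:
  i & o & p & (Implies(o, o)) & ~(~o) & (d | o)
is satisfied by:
  {i: True, p: True, o: True}


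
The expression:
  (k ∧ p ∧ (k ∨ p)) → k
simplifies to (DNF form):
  True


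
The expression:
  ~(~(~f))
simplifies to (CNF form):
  ~f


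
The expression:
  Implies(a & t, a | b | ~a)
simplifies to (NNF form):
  True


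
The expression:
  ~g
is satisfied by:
  {g: False}


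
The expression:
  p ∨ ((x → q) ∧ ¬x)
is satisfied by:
  {p: True, x: False}
  {x: False, p: False}
  {x: True, p: True}


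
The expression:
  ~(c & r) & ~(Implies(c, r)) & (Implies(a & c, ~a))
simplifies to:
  c & ~a & ~r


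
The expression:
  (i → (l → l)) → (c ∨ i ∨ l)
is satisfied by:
  {i: True, c: True, l: True}
  {i: True, c: True, l: False}
  {i: True, l: True, c: False}
  {i: True, l: False, c: False}
  {c: True, l: True, i: False}
  {c: True, l: False, i: False}
  {l: True, c: False, i: False}


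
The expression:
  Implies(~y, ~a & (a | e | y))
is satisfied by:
  {y: True, e: True, a: False}
  {y: True, a: False, e: False}
  {y: True, e: True, a: True}
  {y: True, a: True, e: False}
  {e: True, a: False, y: False}


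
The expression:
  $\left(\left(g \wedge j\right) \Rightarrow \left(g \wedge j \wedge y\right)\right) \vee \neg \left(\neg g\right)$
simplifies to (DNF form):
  $\text{True}$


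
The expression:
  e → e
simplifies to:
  True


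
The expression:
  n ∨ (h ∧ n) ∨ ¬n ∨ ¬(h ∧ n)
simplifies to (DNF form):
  True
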